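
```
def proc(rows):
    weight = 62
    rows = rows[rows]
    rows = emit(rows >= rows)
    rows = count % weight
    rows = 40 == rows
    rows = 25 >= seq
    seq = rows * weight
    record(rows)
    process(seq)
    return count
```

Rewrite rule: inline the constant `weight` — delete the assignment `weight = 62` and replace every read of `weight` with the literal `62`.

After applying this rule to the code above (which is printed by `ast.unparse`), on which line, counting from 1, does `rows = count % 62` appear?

Transformed code:
def proc(rows):
    rows = rows[rows]
    rows = emit(rows >= rows)
    rows = count % 62
    rows = 40 == rows
    rows = 25 >= seq
    seq = rows * 62
    record(rows)
    process(seq)
    return count

4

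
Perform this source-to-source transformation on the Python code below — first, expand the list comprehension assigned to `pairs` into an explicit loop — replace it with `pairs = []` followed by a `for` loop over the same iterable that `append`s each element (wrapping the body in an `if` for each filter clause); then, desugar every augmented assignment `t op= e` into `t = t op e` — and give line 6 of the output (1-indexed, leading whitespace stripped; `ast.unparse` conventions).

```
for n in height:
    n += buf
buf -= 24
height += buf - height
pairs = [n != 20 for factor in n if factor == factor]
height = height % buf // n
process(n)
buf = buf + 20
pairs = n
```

Transformed code:
for n in height:
    n = n + buf
buf = buf - 24
height = height + (buf - height)
pairs = []
for factor in n:
    if factor == factor:
        pairs.append(n != 20)
height = height % buf // n
process(n)
buf = buf + 20
pairs = n

for factor in n:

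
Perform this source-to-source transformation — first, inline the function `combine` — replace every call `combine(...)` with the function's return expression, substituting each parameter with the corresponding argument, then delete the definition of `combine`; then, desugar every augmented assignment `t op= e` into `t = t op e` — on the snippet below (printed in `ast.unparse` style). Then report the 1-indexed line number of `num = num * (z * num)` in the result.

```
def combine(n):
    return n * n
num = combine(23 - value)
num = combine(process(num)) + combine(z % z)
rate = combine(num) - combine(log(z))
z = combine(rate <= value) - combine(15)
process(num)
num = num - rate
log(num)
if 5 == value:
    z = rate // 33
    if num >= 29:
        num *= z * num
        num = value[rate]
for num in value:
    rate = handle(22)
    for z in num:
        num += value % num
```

11

Transformed code:
num = (23 - value) * (23 - value)
num = process(num) * process(num) + z % z * (z % z)
rate = num * num - log(z) * log(z)
z = (rate <= value) * (rate <= value) - 15 * 15
process(num)
num = num - rate
log(num)
if 5 == value:
    z = rate // 33
    if num >= 29:
        num = num * (z * num)
        num = value[rate]
for num in value:
    rate = handle(22)
    for z in num:
        num = num + value % num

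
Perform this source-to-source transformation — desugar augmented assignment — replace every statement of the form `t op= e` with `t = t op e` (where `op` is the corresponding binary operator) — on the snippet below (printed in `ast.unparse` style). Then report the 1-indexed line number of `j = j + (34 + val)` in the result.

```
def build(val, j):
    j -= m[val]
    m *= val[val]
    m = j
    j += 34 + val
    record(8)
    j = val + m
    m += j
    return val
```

5

Transformed code:
def build(val, j):
    j = j - m[val]
    m = m * val[val]
    m = j
    j = j + (34 + val)
    record(8)
    j = val + m
    m = m + j
    return val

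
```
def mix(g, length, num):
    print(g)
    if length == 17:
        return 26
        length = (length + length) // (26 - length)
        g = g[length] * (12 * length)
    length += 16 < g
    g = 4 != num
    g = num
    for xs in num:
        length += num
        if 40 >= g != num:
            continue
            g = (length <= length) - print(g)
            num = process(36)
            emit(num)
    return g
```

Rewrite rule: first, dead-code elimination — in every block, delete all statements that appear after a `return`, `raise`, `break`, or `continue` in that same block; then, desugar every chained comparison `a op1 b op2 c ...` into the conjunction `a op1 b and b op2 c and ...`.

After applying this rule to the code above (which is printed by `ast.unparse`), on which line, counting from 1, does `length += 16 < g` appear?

5

Transformed code:
def mix(g, length, num):
    print(g)
    if length == 17:
        return 26
    length += 16 < g
    g = 4 != num
    g = num
    for xs in num:
        length += num
        if 40 >= g and g != num:
            continue
    return g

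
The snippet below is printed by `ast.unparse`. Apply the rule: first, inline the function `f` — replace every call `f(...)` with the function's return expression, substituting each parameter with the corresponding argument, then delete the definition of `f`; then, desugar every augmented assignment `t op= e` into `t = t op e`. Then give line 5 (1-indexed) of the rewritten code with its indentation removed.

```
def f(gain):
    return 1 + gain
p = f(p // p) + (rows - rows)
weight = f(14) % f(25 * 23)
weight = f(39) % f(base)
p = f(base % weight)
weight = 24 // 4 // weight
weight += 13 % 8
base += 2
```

Transformed code:
p = 1 + p // p + (rows - rows)
weight = (1 + 14) % (1 + 25 * 23)
weight = (1 + 39) % (1 + base)
p = 1 + base % weight
weight = 24 // 4 // weight
weight = weight + 13 % 8
base = base + 2

weight = 24 // 4 // weight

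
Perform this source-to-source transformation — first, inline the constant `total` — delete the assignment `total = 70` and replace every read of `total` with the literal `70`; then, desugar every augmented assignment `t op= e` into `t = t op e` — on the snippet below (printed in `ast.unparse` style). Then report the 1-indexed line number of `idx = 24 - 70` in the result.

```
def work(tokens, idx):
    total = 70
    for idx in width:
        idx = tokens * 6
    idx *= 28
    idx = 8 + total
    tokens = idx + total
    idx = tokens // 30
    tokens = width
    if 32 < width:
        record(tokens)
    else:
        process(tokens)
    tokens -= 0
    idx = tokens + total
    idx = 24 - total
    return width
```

15

Transformed code:
def work(tokens, idx):
    for idx in width:
        idx = tokens * 6
    idx = idx * 28
    idx = 8 + 70
    tokens = idx + 70
    idx = tokens // 30
    tokens = width
    if 32 < width:
        record(tokens)
    else:
        process(tokens)
    tokens = tokens - 0
    idx = tokens + 70
    idx = 24 - 70
    return width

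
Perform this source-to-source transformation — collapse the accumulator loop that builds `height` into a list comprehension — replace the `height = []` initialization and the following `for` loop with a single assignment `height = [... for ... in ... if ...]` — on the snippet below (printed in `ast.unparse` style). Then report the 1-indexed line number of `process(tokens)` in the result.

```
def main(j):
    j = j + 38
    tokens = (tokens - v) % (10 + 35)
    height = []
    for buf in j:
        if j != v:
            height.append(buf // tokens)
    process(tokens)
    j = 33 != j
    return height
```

Transformed code:
def main(j):
    j = j + 38
    tokens = (tokens - v) % (10 + 35)
    height = [buf // tokens for buf in j if j != v]
    process(tokens)
    j = 33 != j
    return height

5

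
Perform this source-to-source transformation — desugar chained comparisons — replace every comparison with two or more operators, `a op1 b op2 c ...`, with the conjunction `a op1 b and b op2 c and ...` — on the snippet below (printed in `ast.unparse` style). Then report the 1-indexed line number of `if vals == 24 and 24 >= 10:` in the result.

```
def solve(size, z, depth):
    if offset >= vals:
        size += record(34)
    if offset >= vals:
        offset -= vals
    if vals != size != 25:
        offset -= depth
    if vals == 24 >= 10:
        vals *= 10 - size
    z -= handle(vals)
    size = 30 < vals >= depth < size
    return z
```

Transformed code:
def solve(size, z, depth):
    if offset >= vals:
        size += record(34)
    if offset >= vals:
        offset -= vals
    if vals != size and size != 25:
        offset -= depth
    if vals == 24 and 24 >= 10:
        vals *= 10 - size
    z -= handle(vals)
    size = 30 < vals and vals >= depth and (depth < size)
    return z

8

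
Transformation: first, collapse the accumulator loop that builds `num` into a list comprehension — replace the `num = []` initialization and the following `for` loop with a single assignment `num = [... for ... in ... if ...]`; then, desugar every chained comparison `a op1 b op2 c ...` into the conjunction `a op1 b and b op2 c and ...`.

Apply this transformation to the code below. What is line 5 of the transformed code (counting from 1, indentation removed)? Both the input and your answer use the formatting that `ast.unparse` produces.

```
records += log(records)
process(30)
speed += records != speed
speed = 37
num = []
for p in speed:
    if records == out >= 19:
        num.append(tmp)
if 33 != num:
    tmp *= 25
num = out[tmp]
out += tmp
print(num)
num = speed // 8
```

num = [tmp for p in speed if records == out and out >= 19]

Transformed code:
records += log(records)
process(30)
speed += records != speed
speed = 37
num = [tmp for p in speed if records == out and out >= 19]
if 33 != num:
    tmp *= 25
num = out[tmp]
out += tmp
print(num)
num = speed // 8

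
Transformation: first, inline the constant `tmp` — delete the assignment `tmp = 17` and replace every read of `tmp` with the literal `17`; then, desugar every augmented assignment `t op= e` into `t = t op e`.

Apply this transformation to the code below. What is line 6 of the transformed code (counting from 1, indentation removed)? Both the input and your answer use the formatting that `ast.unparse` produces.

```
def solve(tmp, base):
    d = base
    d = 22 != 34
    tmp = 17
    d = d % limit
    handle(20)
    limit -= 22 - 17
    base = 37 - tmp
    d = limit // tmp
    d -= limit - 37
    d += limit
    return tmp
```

limit = limit - (22 - 17)

Transformed code:
def solve(tmp, base):
    d = base
    d = 22 != 34
    d = d % limit
    handle(20)
    limit = limit - (22 - 17)
    base = 37 - 17
    d = limit // 17
    d = d - (limit - 37)
    d = d + limit
    return 17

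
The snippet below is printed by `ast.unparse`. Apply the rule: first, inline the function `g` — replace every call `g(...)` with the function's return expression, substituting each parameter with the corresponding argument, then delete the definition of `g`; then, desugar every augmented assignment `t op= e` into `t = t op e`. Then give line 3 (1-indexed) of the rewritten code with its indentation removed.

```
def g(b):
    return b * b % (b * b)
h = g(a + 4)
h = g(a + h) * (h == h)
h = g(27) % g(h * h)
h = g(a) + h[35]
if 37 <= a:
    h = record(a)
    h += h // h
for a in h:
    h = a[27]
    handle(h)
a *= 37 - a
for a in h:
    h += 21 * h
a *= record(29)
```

Transformed code:
h = (a + 4) * (a + 4) % ((a + 4) * (a + 4))
h = (a + h) * (a + h) % ((a + h) * (a + h)) * (h == h)
h = 27 * 27 % (27 * 27) % (h * h * (h * h) % (h * h * (h * h)))
h = a * a % (a * a) + h[35]
if 37 <= a:
    h = record(a)
    h = h + h // h
for a in h:
    h = a[27]
    handle(h)
a = a * (37 - a)
for a in h:
    h = h + 21 * h
a = a * record(29)

h = 27 * 27 % (27 * 27) % (h * h * (h * h) % (h * h * (h * h)))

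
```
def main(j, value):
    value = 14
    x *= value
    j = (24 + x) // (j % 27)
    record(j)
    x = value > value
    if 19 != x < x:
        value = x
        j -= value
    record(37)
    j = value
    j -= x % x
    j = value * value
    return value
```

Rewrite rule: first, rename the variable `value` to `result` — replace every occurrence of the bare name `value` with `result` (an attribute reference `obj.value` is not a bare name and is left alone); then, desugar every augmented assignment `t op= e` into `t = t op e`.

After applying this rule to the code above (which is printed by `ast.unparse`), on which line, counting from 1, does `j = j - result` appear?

Transformed code:
def main(j, result):
    result = 14
    x = x * result
    j = (24 + x) // (j % 27)
    record(j)
    x = result > result
    if 19 != x < x:
        result = x
        j = j - result
    record(37)
    j = result
    j = j - x % x
    j = result * result
    return result

9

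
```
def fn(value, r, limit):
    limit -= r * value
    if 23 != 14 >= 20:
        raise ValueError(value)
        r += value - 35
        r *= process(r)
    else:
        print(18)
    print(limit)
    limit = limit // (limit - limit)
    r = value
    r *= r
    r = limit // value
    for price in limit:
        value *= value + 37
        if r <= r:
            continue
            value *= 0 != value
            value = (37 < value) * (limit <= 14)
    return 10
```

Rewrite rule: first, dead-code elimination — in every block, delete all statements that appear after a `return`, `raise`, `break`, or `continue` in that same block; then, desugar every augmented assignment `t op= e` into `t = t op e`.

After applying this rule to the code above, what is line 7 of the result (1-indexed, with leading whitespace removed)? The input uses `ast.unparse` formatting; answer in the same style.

print(limit)

Transformed code:
def fn(value, r, limit):
    limit = limit - r * value
    if 23 != 14 >= 20:
        raise ValueError(value)
    else:
        print(18)
    print(limit)
    limit = limit // (limit - limit)
    r = value
    r = r * r
    r = limit // value
    for price in limit:
        value = value * (value + 37)
        if r <= r:
            continue
    return 10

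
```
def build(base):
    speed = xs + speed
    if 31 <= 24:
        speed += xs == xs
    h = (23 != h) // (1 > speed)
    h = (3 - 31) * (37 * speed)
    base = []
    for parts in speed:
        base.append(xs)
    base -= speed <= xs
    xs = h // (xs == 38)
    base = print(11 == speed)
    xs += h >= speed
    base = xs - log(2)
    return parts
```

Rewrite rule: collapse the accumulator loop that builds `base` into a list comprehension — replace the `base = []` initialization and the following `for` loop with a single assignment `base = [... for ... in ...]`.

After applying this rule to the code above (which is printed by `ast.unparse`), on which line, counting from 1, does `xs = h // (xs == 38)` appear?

Transformed code:
def build(base):
    speed = xs + speed
    if 31 <= 24:
        speed += xs == xs
    h = (23 != h) // (1 > speed)
    h = (3 - 31) * (37 * speed)
    base = [xs for parts in speed]
    base -= speed <= xs
    xs = h // (xs == 38)
    base = print(11 == speed)
    xs += h >= speed
    base = xs - log(2)
    return parts

9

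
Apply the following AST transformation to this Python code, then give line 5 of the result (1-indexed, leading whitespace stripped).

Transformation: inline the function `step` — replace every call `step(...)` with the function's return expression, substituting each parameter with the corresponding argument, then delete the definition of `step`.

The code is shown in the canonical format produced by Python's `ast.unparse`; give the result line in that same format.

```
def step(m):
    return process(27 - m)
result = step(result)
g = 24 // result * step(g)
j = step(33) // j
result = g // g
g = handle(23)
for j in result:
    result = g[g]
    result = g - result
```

g = handle(23)

Transformed code:
result = process(27 - result)
g = 24 // result * process(27 - g)
j = process(27 - 33) // j
result = g // g
g = handle(23)
for j in result:
    result = g[g]
    result = g - result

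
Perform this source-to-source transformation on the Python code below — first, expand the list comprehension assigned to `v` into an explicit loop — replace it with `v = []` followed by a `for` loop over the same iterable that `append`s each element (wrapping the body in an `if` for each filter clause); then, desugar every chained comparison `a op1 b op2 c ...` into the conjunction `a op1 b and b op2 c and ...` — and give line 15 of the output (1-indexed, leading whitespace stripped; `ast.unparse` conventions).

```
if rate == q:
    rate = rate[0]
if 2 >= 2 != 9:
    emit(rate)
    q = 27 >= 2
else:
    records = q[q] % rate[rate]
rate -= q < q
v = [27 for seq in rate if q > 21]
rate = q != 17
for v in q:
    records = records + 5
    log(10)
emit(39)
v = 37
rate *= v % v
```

Transformed code:
if rate == q:
    rate = rate[0]
if 2 >= 2 and 2 != 9:
    emit(rate)
    q = 27 >= 2
else:
    records = q[q] % rate[rate]
rate -= q < q
v = []
for seq in rate:
    if q > 21:
        v.append(27)
rate = q != 17
for v in q:
    records = records + 5
    log(10)
emit(39)
v = 37
rate *= v % v

records = records + 5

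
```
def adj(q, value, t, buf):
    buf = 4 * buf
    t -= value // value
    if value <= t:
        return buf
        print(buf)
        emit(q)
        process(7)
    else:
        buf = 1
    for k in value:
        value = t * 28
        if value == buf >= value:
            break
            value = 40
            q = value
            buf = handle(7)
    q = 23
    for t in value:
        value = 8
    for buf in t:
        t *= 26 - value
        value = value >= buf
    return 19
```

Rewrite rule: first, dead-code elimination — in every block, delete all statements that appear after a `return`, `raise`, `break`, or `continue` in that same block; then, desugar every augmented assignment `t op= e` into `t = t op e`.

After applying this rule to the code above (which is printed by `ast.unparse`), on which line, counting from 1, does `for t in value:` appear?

Transformed code:
def adj(q, value, t, buf):
    buf = 4 * buf
    t = t - value // value
    if value <= t:
        return buf
    else:
        buf = 1
    for k in value:
        value = t * 28
        if value == buf >= value:
            break
    q = 23
    for t in value:
        value = 8
    for buf in t:
        t = t * (26 - value)
        value = value >= buf
    return 19

13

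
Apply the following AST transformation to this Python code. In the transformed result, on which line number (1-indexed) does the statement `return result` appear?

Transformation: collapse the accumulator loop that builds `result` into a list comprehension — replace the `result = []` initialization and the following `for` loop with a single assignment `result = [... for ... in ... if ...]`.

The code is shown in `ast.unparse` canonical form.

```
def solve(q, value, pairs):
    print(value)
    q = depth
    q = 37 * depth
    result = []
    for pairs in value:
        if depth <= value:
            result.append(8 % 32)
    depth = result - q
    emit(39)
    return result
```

Transformed code:
def solve(q, value, pairs):
    print(value)
    q = depth
    q = 37 * depth
    result = [8 % 32 for pairs in value if depth <= value]
    depth = result - q
    emit(39)
    return result

8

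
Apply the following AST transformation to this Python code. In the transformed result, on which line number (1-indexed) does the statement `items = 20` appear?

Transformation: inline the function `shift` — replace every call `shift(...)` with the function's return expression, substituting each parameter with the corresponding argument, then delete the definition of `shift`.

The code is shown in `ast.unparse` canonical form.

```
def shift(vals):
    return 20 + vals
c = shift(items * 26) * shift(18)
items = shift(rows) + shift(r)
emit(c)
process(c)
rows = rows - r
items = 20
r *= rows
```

Transformed code:
c = (20 + items * 26) * (20 + 18)
items = 20 + rows + (20 + r)
emit(c)
process(c)
rows = rows - r
items = 20
r *= rows

6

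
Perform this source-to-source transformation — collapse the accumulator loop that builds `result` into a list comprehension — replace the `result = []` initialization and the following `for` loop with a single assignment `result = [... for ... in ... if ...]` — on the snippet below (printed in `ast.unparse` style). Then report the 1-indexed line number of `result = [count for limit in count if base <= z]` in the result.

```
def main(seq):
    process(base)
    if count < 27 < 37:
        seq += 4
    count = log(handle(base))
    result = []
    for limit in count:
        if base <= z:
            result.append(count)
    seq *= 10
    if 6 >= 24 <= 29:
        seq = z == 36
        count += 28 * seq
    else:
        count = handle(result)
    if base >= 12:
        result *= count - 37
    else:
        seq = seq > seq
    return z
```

Transformed code:
def main(seq):
    process(base)
    if count < 27 < 37:
        seq += 4
    count = log(handle(base))
    result = [count for limit in count if base <= z]
    seq *= 10
    if 6 >= 24 <= 29:
        seq = z == 36
        count += 28 * seq
    else:
        count = handle(result)
    if base >= 12:
        result *= count - 37
    else:
        seq = seq > seq
    return z

6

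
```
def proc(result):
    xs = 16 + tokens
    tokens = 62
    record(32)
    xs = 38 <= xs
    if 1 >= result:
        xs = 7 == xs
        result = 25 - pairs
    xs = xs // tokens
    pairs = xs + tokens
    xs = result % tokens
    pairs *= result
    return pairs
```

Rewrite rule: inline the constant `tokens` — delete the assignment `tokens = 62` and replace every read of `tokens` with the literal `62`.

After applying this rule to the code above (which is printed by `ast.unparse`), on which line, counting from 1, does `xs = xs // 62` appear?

8

Transformed code:
def proc(result):
    xs = 16 + 62
    record(32)
    xs = 38 <= xs
    if 1 >= result:
        xs = 7 == xs
        result = 25 - pairs
    xs = xs // 62
    pairs = xs + 62
    xs = result % 62
    pairs *= result
    return pairs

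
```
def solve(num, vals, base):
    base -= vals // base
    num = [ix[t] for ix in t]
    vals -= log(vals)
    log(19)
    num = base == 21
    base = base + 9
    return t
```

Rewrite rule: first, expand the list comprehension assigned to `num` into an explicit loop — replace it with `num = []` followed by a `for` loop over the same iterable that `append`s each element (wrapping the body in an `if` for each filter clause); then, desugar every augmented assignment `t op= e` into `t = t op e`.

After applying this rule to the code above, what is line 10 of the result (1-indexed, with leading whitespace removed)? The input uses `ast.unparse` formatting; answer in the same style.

Transformed code:
def solve(num, vals, base):
    base = base - vals // base
    num = []
    for ix in t:
        num.append(ix[t])
    vals = vals - log(vals)
    log(19)
    num = base == 21
    base = base + 9
    return t

return t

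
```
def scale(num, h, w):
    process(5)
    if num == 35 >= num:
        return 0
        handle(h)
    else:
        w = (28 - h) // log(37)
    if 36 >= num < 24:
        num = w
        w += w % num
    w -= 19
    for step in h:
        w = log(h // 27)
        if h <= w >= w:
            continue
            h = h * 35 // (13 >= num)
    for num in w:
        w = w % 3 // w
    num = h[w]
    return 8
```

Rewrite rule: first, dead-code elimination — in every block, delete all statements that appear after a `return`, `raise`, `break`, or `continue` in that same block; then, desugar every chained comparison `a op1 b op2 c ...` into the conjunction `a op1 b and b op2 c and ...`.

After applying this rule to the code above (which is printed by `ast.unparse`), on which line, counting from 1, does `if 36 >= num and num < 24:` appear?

Transformed code:
def scale(num, h, w):
    process(5)
    if num == 35 and 35 >= num:
        return 0
    else:
        w = (28 - h) // log(37)
    if 36 >= num and num < 24:
        num = w
        w += w % num
    w -= 19
    for step in h:
        w = log(h // 27)
        if h <= w and w >= w:
            continue
    for num in w:
        w = w % 3 // w
    num = h[w]
    return 8

7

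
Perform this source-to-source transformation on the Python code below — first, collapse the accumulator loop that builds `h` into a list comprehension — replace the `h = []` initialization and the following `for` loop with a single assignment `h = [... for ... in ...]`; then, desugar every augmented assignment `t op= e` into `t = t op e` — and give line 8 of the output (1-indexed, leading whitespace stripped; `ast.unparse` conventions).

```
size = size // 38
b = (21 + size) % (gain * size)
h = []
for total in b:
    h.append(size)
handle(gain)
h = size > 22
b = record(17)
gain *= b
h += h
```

h = h + h

Transformed code:
size = size // 38
b = (21 + size) % (gain * size)
h = [size for total in b]
handle(gain)
h = size > 22
b = record(17)
gain = gain * b
h = h + h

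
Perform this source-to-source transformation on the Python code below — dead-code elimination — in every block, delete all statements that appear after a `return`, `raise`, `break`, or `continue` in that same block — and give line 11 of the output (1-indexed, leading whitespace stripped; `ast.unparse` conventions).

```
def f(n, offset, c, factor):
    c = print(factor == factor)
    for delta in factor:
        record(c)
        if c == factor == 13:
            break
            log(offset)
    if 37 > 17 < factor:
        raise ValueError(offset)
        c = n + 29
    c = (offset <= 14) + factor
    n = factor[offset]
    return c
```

return c

Transformed code:
def f(n, offset, c, factor):
    c = print(factor == factor)
    for delta in factor:
        record(c)
        if c == factor == 13:
            break
    if 37 > 17 < factor:
        raise ValueError(offset)
    c = (offset <= 14) + factor
    n = factor[offset]
    return c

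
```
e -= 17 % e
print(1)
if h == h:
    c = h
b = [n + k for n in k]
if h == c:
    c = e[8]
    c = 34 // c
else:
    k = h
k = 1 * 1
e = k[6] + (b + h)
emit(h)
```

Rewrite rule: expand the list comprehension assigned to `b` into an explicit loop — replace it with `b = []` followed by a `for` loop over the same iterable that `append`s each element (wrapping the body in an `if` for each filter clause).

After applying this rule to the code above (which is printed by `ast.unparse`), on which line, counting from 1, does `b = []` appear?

Transformed code:
e -= 17 % e
print(1)
if h == h:
    c = h
b = []
for n in k:
    b.append(n + k)
if h == c:
    c = e[8]
    c = 34 // c
else:
    k = h
k = 1 * 1
e = k[6] + (b + h)
emit(h)

5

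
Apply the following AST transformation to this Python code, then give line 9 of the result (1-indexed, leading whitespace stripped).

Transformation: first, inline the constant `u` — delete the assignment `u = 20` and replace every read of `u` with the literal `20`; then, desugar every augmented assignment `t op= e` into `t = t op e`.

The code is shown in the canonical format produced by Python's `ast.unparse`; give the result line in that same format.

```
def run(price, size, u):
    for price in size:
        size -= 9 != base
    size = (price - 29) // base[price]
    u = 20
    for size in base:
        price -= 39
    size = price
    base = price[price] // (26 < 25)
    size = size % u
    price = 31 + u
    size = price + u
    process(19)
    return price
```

size = size % 20

Transformed code:
def run(price, size, u):
    for price in size:
        size = size - (9 != base)
    size = (price - 29) // base[price]
    for size in base:
        price = price - 39
    size = price
    base = price[price] // (26 < 25)
    size = size % 20
    price = 31 + 20
    size = price + 20
    process(19)
    return price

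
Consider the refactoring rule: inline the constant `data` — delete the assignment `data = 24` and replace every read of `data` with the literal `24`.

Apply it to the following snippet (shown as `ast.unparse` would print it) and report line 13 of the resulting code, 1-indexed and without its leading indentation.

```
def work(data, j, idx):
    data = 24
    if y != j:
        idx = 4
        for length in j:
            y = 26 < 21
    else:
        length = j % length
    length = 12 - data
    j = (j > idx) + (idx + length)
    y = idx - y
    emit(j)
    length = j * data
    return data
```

Transformed code:
def work(data, j, idx):
    if y != j:
        idx = 4
        for length in j:
            y = 26 < 21
    else:
        length = j % length
    length = 12 - 24
    j = (j > idx) + (idx + length)
    y = idx - y
    emit(j)
    length = j * 24
    return 24

return 24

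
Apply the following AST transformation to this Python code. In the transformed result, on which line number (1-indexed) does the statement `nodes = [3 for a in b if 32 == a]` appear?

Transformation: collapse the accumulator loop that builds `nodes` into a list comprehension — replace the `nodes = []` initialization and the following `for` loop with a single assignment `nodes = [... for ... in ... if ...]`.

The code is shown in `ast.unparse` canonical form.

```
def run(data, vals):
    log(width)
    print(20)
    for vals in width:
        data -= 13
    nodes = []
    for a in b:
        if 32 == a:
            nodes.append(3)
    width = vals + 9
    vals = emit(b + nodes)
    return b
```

6

Transformed code:
def run(data, vals):
    log(width)
    print(20)
    for vals in width:
        data -= 13
    nodes = [3 for a in b if 32 == a]
    width = vals + 9
    vals = emit(b + nodes)
    return b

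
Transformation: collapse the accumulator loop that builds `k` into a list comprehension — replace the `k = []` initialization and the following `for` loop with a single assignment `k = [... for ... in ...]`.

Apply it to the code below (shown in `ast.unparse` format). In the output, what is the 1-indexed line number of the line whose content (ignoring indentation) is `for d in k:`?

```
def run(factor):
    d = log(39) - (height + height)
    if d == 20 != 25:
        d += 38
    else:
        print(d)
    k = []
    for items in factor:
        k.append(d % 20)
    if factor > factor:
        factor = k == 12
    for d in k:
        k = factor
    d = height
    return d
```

Transformed code:
def run(factor):
    d = log(39) - (height + height)
    if d == 20 != 25:
        d += 38
    else:
        print(d)
    k = [d % 20 for items in factor]
    if factor > factor:
        factor = k == 12
    for d in k:
        k = factor
    d = height
    return d

10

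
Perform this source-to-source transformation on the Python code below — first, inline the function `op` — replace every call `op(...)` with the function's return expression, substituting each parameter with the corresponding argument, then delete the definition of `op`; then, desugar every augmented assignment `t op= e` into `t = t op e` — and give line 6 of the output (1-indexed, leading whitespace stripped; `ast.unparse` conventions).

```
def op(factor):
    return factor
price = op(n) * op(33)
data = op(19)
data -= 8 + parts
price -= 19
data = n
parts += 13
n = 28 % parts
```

Transformed code:
price = n * 33
data = 19
data = data - (8 + parts)
price = price - 19
data = n
parts = parts + 13
n = 28 % parts

parts = parts + 13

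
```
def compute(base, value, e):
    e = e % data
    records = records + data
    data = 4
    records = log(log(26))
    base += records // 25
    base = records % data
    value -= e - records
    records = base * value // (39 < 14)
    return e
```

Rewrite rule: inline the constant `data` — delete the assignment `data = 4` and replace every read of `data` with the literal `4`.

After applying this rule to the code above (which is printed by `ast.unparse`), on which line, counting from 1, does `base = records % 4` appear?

6

Transformed code:
def compute(base, value, e):
    e = e % 4
    records = records + 4
    records = log(log(26))
    base += records // 25
    base = records % 4
    value -= e - records
    records = base * value // (39 < 14)
    return e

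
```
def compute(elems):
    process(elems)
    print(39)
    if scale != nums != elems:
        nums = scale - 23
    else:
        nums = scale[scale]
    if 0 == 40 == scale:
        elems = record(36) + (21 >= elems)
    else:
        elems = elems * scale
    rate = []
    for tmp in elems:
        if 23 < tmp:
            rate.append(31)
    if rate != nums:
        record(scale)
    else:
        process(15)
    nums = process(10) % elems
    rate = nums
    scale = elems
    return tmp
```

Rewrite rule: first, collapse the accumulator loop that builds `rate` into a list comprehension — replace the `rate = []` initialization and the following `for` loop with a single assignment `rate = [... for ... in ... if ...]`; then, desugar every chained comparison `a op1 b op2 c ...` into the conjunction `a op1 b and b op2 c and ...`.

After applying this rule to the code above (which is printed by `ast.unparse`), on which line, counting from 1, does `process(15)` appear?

16

Transformed code:
def compute(elems):
    process(elems)
    print(39)
    if scale != nums and nums != elems:
        nums = scale - 23
    else:
        nums = scale[scale]
    if 0 == 40 and 40 == scale:
        elems = record(36) + (21 >= elems)
    else:
        elems = elems * scale
    rate = [31 for tmp in elems if 23 < tmp]
    if rate != nums:
        record(scale)
    else:
        process(15)
    nums = process(10) % elems
    rate = nums
    scale = elems
    return tmp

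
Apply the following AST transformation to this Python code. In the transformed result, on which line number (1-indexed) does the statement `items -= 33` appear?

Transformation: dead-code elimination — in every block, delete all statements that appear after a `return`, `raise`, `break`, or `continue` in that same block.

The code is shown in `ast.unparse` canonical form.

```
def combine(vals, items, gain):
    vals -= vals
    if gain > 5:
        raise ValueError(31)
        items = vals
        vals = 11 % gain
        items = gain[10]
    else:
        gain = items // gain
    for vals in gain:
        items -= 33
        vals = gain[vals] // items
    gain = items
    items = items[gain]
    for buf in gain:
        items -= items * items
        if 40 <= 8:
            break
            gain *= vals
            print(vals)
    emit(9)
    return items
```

Transformed code:
def combine(vals, items, gain):
    vals -= vals
    if gain > 5:
        raise ValueError(31)
    else:
        gain = items // gain
    for vals in gain:
        items -= 33
        vals = gain[vals] // items
    gain = items
    items = items[gain]
    for buf in gain:
        items -= items * items
        if 40 <= 8:
            break
    emit(9)
    return items

8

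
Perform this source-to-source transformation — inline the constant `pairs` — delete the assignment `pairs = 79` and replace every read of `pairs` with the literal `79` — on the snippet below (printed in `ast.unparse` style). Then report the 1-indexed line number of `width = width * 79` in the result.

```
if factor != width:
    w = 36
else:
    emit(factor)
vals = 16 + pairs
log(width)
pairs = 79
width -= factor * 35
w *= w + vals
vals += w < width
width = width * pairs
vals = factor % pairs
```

10

Transformed code:
if factor != width:
    w = 36
else:
    emit(factor)
vals = 16 + 79
log(width)
width -= factor * 35
w *= w + vals
vals += w < width
width = width * 79
vals = factor % 79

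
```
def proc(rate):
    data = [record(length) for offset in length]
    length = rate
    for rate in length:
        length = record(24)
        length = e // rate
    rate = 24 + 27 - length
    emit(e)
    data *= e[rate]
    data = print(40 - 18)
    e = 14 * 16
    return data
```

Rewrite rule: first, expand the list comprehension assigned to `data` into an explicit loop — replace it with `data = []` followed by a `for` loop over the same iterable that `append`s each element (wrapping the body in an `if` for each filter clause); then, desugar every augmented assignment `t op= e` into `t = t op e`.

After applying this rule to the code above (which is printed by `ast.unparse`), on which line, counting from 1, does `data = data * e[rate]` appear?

Transformed code:
def proc(rate):
    data = []
    for offset in length:
        data.append(record(length))
    length = rate
    for rate in length:
        length = record(24)
        length = e // rate
    rate = 24 + 27 - length
    emit(e)
    data = data * e[rate]
    data = print(40 - 18)
    e = 14 * 16
    return data

11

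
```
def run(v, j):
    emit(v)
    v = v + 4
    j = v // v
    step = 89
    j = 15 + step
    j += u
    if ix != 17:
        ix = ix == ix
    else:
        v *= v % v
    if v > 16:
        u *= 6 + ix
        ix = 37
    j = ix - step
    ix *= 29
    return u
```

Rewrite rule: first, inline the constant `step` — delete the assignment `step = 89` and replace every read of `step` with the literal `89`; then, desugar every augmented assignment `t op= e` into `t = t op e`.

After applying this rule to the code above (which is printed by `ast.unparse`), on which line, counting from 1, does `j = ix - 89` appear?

14

Transformed code:
def run(v, j):
    emit(v)
    v = v + 4
    j = v // v
    j = 15 + 89
    j = j + u
    if ix != 17:
        ix = ix == ix
    else:
        v = v * (v % v)
    if v > 16:
        u = u * (6 + ix)
        ix = 37
    j = ix - 89
    ix = ix * 29
    return u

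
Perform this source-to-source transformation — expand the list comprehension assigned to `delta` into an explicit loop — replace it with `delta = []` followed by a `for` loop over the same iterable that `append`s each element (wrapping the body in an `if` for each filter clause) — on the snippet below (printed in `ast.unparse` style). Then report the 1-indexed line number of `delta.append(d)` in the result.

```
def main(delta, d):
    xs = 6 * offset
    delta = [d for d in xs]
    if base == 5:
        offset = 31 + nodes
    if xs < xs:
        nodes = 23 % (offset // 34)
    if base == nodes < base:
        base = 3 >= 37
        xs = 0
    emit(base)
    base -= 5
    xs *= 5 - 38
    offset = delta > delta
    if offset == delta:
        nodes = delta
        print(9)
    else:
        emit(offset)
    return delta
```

5

Transformed code:
def main(delta, d):
    xs = 6 * offset
    delta = []
    for d in xs:
        delta.append(d)
    if base == 5:
        offset = 31 + nodes
    if xs < xs:
        nodes = 23 % (offset // 34)
    if base == nodes < base:
        base = 3 >= 37
        xs = 0
    emit(base)
    base -= 5
    xs *= 5 - 38
    offset = delta > delta
    if offset == delta:
        nodes = delta
        print(9)
    else:
        emit(offset)
    return delta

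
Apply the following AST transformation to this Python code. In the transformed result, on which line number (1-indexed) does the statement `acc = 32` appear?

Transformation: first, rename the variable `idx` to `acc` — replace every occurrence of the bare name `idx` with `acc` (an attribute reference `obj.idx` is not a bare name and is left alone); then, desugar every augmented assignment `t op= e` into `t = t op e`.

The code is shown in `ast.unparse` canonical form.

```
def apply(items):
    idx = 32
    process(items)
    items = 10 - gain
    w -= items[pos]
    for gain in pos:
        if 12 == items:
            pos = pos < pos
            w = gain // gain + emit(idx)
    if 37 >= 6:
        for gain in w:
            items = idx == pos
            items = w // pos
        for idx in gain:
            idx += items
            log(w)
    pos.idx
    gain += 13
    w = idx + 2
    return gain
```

2

Transformed code:
def apply(items):
    acc = 32
    process(items)
    items = 10 - gain
    w = w - items[pos]
    for gain in pos:
        if 12 == items:
            pos = pos < pos
            w = gain // gain + emit(acc)
    if 37 >= 6:
        for gain in w:
            items = acc == pos
            items = w // pos
        for acc in gain:
            acc = acc + items
            log(w)
    pos.idx
    gain = gain + 13
    w = acc + 2
    return gain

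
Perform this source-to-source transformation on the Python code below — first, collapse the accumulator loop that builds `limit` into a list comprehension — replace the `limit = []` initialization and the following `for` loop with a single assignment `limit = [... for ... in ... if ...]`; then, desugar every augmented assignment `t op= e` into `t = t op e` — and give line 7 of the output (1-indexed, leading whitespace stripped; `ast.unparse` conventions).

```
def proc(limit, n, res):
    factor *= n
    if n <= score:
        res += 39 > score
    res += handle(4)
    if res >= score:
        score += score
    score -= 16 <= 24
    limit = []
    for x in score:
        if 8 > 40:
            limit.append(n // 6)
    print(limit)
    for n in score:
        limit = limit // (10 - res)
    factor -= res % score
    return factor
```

score = score + score

Transformed code:
def proc(limit, n, res):
    factor = factor * n
    if n <= score:
        res = res + (39 > score)
    res = res + handle(4)
    if res >= score:
        score = score + score
    score = score - (16 <= 24)
    limit = [n // 6 for x in score if 8 > 40]
    print(limit)
    for n in score:
        limit = limit // (10 - res)
    factor = factor - res % score
    return factor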